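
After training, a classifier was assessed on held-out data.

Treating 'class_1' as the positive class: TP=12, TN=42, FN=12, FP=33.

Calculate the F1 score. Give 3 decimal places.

0.348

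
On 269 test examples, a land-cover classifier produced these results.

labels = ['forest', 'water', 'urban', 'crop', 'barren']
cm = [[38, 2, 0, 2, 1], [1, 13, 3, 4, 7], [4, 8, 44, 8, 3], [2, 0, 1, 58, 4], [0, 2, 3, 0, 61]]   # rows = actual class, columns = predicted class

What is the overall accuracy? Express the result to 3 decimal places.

Accuracy = trace / total = (38+13+44+58+61=214) / 269 = 214/269 = 0.796

0.796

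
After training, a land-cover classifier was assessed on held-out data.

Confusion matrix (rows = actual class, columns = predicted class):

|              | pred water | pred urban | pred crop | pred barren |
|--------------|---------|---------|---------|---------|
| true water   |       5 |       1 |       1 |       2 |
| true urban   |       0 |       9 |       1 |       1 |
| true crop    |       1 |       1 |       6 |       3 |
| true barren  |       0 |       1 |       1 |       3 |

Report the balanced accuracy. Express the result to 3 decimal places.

0.630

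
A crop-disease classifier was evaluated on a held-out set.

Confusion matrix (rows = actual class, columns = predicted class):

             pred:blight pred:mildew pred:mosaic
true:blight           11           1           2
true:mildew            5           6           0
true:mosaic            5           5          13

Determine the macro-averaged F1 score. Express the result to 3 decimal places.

Per-class F1 score (2·TP/(2·TP+FP+FN)):
  blight: TP=11, FP=5+5=10, FN=1+2=3 → 22/35 = 0.6286
  mildew: TP=6, FP=1+5=6, FN=5+0=5 → 12/23 = 0.5217
  mosaic: TP=13, FP=2+0=2, FN=5+5=10 → 26/38 = 0.6842
Macro-F1 score = mean = (0.6286 + 0.5217 + 0.6842) / 3 = 0.612

0.612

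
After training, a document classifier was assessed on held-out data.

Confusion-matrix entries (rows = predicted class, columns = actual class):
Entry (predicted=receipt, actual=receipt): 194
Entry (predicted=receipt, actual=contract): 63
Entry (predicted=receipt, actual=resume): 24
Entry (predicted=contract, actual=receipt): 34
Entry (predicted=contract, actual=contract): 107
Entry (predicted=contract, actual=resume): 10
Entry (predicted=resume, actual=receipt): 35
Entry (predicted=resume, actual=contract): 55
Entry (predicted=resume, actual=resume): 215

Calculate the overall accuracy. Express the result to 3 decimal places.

0.700

Accuracy = trace / total = (194+107+215=516) / 737 = 516/737 = 0.700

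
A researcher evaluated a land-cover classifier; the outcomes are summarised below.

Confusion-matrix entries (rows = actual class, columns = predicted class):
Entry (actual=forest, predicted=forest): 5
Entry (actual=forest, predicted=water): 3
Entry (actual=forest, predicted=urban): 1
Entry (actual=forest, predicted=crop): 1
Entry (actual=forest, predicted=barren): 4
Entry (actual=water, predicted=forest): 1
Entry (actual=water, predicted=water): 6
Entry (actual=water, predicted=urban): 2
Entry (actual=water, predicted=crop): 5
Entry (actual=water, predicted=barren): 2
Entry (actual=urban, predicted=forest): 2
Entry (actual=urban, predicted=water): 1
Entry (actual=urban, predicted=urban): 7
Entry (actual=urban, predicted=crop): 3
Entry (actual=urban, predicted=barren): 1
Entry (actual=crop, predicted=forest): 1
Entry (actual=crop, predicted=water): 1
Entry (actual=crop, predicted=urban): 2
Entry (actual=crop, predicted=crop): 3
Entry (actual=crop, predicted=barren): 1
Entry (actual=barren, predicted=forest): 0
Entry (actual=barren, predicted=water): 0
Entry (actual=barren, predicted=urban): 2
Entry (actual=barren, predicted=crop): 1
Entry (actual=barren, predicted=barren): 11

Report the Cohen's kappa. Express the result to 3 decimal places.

Observed agreement pₒ = trace/N = 32/66 = 0.4848
Expected agreement pₑ = Σ (rowᵢ·colᵢ)/N² = (14·9 + 16·11 + 14·14 + 8·13 + 14·19)/66² = 0.1993
κ = (pₒ − pₑ)/(1 − pₑ) = (0.4848 − 0.1993)/(1 − 0.1993) = 0.357

0.357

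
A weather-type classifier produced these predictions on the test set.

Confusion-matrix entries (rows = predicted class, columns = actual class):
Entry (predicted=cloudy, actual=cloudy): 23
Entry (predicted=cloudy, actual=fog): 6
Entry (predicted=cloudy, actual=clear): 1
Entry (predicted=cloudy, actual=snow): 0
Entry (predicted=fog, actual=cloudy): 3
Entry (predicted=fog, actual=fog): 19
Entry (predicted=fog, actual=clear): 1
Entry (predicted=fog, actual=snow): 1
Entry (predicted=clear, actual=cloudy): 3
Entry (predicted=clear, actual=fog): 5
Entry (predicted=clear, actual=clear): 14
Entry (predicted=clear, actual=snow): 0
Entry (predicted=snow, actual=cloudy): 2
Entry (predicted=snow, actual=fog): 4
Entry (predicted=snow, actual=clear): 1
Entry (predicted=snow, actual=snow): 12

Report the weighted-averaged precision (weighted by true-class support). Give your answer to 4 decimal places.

0.7338

Per-class precision (TP/(TP+FP)):
  cloudy: TP=23, FP=6+1+0=7 → 23/30 = 0.76667
  fog: TP=19, FP=3+1+1=5 → 19/24 = 0.79167
  clear: TP=14, FP=3+5+0=8 → 14/22 = 0.63636
  snow: TP=12, FP=2+4+1=7 → 12/19 = 0.63158
Weighted-precision = Σ (supportᵢ/N)·precisionᵢ with N=95: (31/95)·0.76667 + (34/95)·0.79167 + (17/95)·0.63636 + (13/95)·0.63158 = 0.7338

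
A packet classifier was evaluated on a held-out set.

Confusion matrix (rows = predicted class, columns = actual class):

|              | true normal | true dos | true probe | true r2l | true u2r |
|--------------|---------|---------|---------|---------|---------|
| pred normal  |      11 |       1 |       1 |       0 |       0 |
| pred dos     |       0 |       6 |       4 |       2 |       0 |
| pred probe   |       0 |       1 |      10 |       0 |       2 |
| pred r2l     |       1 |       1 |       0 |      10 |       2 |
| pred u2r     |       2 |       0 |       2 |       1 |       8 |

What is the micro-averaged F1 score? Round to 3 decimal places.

0.692

Micro-averaging pools counts across classes: ΣTP=45, ΣFP=20, ΣFN=20.
Micro-F1 score = 2·TP/(2·TP+FP+FN) on pooled counts = 0.692 (equals overall accuracy in single-label multiclass).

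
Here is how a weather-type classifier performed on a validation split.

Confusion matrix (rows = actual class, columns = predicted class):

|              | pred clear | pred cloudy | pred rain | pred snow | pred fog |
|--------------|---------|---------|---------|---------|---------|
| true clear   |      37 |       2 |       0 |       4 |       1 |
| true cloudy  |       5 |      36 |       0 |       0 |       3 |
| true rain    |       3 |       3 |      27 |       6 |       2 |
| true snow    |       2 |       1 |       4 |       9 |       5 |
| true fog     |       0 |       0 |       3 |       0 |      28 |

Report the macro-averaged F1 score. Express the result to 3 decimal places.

0.724

Per-class F1 score (2·TP/(2·TP+FP+FN)):
  clear: TP=37, FP=5+3+2+0=10, FN=2+0+4+1=7 → 74/91 = 0.8132
  cloudy: TP=36, FP=2+3+1+0=6, FN=5+0+0+3=8 → 72/86 = 0.8372
  rain: TP=27, FP=0+0+4+3=7, FN=3+3+6+2=14 → 54/75 = 0.7200
  snow: TP=9, FP=4+0+6+0=10, FN=2+1+4+5=12 → 18/40 = 0.4500
  fog: TP=28, FP=1+3+2+5=11, FN=0+0+3+0=3 → 56/70 = 0.8000
Macro-F1 score = mean = (0.8132 + 0.8372 + 0.7200 + 0.4500 + 0.8000) / 5 = 0.724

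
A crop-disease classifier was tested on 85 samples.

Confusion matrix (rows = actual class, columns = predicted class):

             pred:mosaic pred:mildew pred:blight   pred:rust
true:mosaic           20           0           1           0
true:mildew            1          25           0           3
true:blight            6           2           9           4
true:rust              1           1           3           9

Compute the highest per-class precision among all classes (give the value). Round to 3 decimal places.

0.893

Per-class precision (TP/(TP+FP)):
  mosaic: TP=20, FP=1+6+1=8 → 20/28 = 0.7143
  mildew: TP=25, FP=0+2+1=3 → 25/28 = 0.8929
  blight: TP=9, FP=1+0+3=4 → 9/13 = 0.6923
  rust: TP=9, FP=0+3+4=7 → 9/16 = 0.5625
Highest is class 'mildew' with precision = 0.893.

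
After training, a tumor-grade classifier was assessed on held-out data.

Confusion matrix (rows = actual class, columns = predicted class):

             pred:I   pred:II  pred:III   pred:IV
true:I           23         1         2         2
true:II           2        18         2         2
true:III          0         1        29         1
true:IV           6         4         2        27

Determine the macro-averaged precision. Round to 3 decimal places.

0.791

Per-class precision (TP/(TP+FP)):
  I: TP=23, FP=2+0+6=8 → 23/31 = 0.7419
  II: TP=18, FP=1+1+4=6 → 18/24 = 0.7500
  III: TP=29, FP=2+2+2=6 → 29/35 = 0.8286
  IV: TP=27, FP=2+2+1=5 → 27/32 = 0.8438
Macro-precision = mean = (0.7419 + 0.7500 + 0.8286 + 0.8438) / 4 = 0.791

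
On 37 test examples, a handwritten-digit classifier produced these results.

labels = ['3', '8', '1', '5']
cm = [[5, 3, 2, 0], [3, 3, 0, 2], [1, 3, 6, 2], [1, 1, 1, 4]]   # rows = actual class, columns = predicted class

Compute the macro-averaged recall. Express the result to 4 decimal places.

0.4866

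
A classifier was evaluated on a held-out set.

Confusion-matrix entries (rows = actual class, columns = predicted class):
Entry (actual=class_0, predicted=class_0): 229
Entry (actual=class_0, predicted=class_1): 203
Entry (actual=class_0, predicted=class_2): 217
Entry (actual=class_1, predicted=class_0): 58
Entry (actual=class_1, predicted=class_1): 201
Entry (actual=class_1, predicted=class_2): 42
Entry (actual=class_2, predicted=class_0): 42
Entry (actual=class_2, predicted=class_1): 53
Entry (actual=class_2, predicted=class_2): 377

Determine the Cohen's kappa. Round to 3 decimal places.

Observed agreement pₒ = trace/N = 807/1422 = 0.5675
Expected agreement pₑ = Σ (rowᵢ·colᵢ)/N² = (649·329 + 301·457 + 472·636)/1422² = 0.3221
κ = (pₒ − pₑ)/(1 − pₑ) = (0.5675 − 0.3221)/(1 − 0.3221) = 0.362

0.362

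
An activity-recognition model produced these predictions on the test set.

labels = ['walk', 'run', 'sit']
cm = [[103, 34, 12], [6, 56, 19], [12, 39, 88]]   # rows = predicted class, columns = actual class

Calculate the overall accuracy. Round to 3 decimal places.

0.669

Accuracy = trace / total = (103+56+88=247) / 369 = 247/369 = 0.669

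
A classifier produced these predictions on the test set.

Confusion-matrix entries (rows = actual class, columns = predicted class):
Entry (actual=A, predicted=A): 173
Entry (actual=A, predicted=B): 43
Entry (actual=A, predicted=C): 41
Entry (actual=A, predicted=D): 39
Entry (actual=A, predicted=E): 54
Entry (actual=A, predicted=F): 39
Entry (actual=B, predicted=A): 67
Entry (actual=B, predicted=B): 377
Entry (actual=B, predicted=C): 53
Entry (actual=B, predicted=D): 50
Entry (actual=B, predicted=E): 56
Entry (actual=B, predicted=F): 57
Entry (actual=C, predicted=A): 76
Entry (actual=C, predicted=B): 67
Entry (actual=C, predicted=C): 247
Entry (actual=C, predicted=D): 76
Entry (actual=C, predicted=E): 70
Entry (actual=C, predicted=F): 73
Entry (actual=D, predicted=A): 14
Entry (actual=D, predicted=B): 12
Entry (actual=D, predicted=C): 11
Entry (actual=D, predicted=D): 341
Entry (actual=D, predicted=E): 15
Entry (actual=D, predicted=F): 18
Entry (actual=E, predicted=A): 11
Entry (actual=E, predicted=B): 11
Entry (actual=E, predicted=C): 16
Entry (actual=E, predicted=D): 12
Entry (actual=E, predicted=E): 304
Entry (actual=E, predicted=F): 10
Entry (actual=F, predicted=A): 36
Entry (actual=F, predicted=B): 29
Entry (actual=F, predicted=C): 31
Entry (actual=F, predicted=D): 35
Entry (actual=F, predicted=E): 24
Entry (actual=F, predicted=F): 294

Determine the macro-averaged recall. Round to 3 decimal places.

0.624

Per-class recall (TP/(TP+FN)):
  A: TP=173, FN=43+41+39+54+39=216 → 173/389 = 0.4447
  B: TP=377, FN=67+53+50+56+57=283 → 377/660 = 0.5712
  C: TP=247, FN=76+67+76+70+73=362 → 247/609 = 0.4056
  D: TP=341, FN=14+12+11+15+18=70 → 341/411 = 0.8297
  E: TP=304, FN=11+11+16+12+10=60 → 304/364 = 0.8352
  F: TP=294, FN=36+29+31+35+24=155 → 294/449 = 0.6548
Macro-recall = mean = (0.4447 + 0.5712 + 0.4056 + 0.8297 + 0.8352 + 0.6548) / 6 = 0.624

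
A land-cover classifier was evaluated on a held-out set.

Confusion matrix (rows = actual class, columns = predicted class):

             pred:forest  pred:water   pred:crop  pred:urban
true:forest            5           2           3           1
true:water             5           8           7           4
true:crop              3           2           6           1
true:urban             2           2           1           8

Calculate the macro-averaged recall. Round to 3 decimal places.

Per-class recall (TP/(TP+FN)):
  forest: TP=5, FN=2+3+1=6 → 5/11 = 0.4545
  water: TP=8, FN=5+7+4=16 → 8/24 = 0.3333
  crop: TP=6, FN=3+2+1=6 → 6/12 = 0.5000
  urban: TP=8, FN=2+2+1=5 → 8/13 = 0.6154
Macro-recall = mean = (0.4545 + 0.3333 + 0.5000 + 0.6154) / 4 = 0.476

0.476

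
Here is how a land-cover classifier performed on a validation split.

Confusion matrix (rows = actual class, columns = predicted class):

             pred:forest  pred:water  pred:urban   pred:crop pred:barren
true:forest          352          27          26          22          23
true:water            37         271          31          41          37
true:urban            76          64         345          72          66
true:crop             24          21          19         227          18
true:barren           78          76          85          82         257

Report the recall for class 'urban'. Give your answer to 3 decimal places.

recall = TP/(TP+FN).
urban: TP=345, FN=76+64+72+66=278 → 345/623 = 0.5538

0.554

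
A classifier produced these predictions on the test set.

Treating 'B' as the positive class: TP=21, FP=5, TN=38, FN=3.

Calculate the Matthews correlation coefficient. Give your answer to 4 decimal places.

MCC = (TP·TN − FP·FN) / √((TP+FP)(TP+FN)(TN+FP)(TN+FN))
Numerator = 21·38 − 5·3 = 783
Denominator = √(26·24·43·41) = √1100112 = 1048.8622
MCC = 783 / 1048.8622 = 0.7465

0.7465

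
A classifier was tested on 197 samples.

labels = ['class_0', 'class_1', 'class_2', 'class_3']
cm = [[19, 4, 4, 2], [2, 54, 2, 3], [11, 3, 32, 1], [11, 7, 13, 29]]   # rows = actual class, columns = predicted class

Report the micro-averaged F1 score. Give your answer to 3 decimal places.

Micro-averaging pools counts across classes: ΣTP=134, ΣFP=63, ΣFN=63.
Micro-F1 score = 2·TP/(2·TP+FP+FN) on pooled counts = 0.680 (equals overall accuracy in single-label multiclass).

0.680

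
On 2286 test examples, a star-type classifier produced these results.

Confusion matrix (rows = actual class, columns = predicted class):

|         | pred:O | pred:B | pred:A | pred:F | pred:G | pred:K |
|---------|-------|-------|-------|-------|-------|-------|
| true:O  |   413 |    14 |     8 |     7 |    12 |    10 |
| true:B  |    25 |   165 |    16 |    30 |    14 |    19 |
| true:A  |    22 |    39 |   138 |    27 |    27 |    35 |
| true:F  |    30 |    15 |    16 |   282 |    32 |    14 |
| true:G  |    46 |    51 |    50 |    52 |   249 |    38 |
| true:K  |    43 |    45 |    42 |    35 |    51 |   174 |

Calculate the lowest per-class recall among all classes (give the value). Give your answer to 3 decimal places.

0.446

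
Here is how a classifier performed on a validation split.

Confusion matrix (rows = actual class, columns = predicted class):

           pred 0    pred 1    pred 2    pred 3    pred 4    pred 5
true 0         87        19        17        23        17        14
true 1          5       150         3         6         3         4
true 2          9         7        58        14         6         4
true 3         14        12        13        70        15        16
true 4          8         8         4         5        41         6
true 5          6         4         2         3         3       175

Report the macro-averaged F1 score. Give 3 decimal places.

0.647

Per-class F1 score (2·TP/(2·TP+FP+FN)):
  0: TP=87, FP=5+9+14+8+6=42, FN=19+17+23+17+14=90 → 174/306 = 0.5686
  1: TP=150, FP=19+7+12+8+4=50, FN=5+3+6+3+4=21 → 300/371 = 0.8086
  2: TP=58, FP=17+3+13+4+2=39, FN=9+7+14+6+4=40 → 116/195 = 0.5949
  3: TP=70, FP=23+6+14+5+3=51, FN=14+12+13+15+16=70 → 140/261 = 0.5364
  4: TP=41, FP=17+3+6+15+3=44, FN=8+8+4+5+6=31 → 82/157 = 0.5223
  5: TP=175, FP=14+4+4+16+6=44, FN=6+4+2+3+3=18 → 350/412 = 0.8495
Macro-F1 score = mean = (0.5686 + 0.8086 + 0.5949 + 0.5364 + 0.5223 + 0.8495) / 6 = 0.647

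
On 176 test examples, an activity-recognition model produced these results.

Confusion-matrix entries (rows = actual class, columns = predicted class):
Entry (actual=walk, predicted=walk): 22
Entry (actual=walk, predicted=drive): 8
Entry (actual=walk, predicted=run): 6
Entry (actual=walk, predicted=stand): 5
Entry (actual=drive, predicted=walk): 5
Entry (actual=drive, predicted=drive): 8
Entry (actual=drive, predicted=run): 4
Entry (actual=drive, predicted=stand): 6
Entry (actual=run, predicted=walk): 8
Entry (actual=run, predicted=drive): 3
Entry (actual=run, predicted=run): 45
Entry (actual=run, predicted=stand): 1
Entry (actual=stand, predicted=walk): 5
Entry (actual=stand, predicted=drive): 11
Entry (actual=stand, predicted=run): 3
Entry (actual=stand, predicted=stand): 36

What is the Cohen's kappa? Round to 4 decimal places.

0.4960

Observed agreement pₒ = trace/N = 111/176 = 0.63068
Expected agreement pₑ = Σ (rowᵢ·colᵢ)/N² = (41·40 + 23·30 + 57·58 + 55·48)/176² = 0.26717
κ = (pₒ − pₑ)/(1 − pₑ) = (0.63068 − 0.26717)/(1 − 0.26717) = 0.4960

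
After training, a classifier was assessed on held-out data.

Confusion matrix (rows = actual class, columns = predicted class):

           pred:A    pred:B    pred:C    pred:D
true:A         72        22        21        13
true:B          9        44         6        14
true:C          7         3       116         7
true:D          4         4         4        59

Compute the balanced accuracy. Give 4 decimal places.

0.7171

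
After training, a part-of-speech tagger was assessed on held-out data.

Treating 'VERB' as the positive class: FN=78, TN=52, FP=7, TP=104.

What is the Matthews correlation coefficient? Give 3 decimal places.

0.391

MCC = (TP·TN − FP·FN) / √((TP+FP)(TP+FN)(TN+FP)(TN+FN))
Numerator = 104·52 − 7·78 = 4862
Denominator = √(111·182·59·130) = √154949340 = 12447.8649
MCC = 4862 / 12447.8649 = 0.391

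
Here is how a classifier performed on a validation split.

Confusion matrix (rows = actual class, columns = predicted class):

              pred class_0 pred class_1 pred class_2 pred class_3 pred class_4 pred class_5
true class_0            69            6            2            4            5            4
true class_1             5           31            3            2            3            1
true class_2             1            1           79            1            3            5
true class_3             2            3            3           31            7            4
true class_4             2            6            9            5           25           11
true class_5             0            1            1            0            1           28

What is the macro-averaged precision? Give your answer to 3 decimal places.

0.692

Per-class precision (TP/(TP+FP)):
  class_0: TP=69, FP=5+1+2+2+0=10 → 69/79 = 0.8734
  class_1: TP=31, FP=6+1+3+6+1=17 → 31/48 = 0.6458
  class_2: TP=79, FP=2+3+3+9+1=18 → 79/97 = 0.8144
  class_3: TP=31, FP=4+2+1+5+0=12 → 31/43 = 0.7209
  class_4: TP=25, FP=5+3+3+7+1=19 → 25/44 = 0.5682
  class_5: TP=28, FP=4+1+5+4+11=25 → 28/53 = 0.5283
Macro-precision = mean = (0.8734 + 0.6458 + 0.8144 + 0.7209 + 0.5682 + 0.5283) / 6 = 0.692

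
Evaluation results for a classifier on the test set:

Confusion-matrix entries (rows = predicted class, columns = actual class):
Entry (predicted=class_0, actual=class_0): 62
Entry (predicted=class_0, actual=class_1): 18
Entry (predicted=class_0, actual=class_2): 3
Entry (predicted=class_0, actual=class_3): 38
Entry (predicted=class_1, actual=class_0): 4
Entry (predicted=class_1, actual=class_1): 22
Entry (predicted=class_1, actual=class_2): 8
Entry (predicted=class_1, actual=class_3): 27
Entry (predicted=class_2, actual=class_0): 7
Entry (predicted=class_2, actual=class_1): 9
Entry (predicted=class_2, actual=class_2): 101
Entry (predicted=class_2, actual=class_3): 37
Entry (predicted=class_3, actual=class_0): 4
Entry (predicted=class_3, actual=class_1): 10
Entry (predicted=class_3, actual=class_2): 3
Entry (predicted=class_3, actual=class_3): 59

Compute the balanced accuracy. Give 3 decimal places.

Balanced accuracy = mean of per-class recall.
  class_0: recall = 62/77 = 0.8052
  class_1: recall = 22/59 = 0.3729
  class_2: recall = 101/115 = 0.8783
  class_3: recall = 59/161 = 0.3665
Mean = (0.8052 + 0.3729 + 0.8783 + 0.3665) / 4 = 0.606

0.606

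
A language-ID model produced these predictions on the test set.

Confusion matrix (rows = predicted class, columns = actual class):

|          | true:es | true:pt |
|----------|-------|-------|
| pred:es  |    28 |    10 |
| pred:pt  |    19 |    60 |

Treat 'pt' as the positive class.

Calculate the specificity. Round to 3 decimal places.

0.596

Specificity = TN/(TN+FP) = 28/(28+19) = 0.596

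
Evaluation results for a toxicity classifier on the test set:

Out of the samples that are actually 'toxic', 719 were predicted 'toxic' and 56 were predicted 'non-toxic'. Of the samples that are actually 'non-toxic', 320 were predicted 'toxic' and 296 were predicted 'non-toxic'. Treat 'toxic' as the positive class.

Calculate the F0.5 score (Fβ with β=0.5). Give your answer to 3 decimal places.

Fβ = (1+β²)·TP / ((1+β²)·TP + β²·FN + FP), with β²=1/4
= 1.25·719 / (1.25·719 + 0.25·56 + 320) = 0.729

0.729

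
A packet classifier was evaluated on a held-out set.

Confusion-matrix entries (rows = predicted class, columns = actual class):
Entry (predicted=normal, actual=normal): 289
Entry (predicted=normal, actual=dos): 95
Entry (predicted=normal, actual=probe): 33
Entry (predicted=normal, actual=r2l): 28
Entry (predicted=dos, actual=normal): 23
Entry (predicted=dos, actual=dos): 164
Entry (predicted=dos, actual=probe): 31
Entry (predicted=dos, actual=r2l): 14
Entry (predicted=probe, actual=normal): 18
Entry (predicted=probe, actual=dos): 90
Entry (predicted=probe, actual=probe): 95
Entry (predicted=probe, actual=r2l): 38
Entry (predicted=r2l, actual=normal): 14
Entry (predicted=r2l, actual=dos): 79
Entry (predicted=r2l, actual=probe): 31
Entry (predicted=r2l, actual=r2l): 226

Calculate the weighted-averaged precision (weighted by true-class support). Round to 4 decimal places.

Per-class precision (TP/(TP+FP)):
  normal: TP=289, FP=95+33+28=156 → 289/445 = 0.64944
  dos: TP=164, FP=23+31+14=68 → 164/232 = 0.70690
  probe: TP=95, FP=18+90+38=146 → 95/241 = 0.39419
  r2l: TP=226, FP=14+79+31=124 → 226/350 = 0.64571
Weighted-precision = Σ (supportᵢ/N)·precisionᵢ with N=1268: (344/1268)·0.64944 + (428/1268)·0.70690 + (190/1268)·0.39419 + (306/1268)·0.64571 = 0.6297

0.6297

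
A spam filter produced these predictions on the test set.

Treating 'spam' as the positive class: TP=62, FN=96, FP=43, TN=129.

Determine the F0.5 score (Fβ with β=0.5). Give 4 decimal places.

0.5363

Fβ = (1+β²)·TP / ((1+β²)·TP + β²·FN + FP), with β²=1/4
= 1.25·62 / (1.25·62 + 0.25·96 + 43) = 0.5363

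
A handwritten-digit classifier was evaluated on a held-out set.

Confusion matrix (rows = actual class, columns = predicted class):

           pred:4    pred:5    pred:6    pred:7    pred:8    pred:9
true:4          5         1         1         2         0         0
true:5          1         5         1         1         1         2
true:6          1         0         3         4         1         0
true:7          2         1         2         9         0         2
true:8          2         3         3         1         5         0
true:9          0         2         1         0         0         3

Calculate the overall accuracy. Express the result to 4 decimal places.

Accuracy = trace / total = (5+5+3+9+5+3=30) / 65 = 30/65 = 0.4615

0.4615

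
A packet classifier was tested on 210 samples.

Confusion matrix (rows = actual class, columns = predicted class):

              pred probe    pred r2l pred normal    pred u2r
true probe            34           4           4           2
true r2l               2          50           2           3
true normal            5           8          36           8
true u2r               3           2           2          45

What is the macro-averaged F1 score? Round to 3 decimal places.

Per-class F1 score (2·TP/(2·TP+FP+FN)):
  probe: TP=34, FP=2+5+3=10, FN=4+4+2=10 → 68/88 = 0.7727
  r2l: TP=50, FP=4+8+2=14, FN=2+2+3=7 → 100/121 = 0.8264
  normal: TP=36, FP=4+2+2=8, FN=5+8+8=21 → 72/101 = 0.7129
  u2r: TP=45, FP=2+3+8=13, FN=3+2+2=7 → 90/110 = 0.8182
Macro-F1 score = mean = (0.7727 + 0.8264 + 0.7129 + 0.8182) / 4 = 0.783

0.783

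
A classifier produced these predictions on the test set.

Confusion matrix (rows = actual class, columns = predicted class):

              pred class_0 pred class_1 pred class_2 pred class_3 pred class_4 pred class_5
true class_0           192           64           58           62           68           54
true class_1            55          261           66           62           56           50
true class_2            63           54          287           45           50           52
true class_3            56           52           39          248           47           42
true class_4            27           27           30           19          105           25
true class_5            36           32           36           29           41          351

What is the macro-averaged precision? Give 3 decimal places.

0.495

Per-class precision (TP/(TP+FP)):
  class_0: TP=192, FP=55+63+56+27+36=237 → 192/429 = 0.4476
  class_1: TP=261, FP=64+54+52+27+32=229 → 261/490 = 0.5327
  class_2: TP=287, FP=58+66+39+30+36=229 → 287/516 = 0.5562
  class_3: TP=248, FP=62+62+45+19+29=217 → 248/465 = 0.5333
  class_4: TP=105, FP=68+56+50+47+41=262 → 105/367 = 0.2861
  class_5: TP=351, FP=54+50+52+42+25=223 → 351/574 = 0.6115
Macro-precision = mean = (0.4476 + 0.5327 + 0.5562 + 0.5333 + 0.2861 + 0.6115) / 6 = 0.495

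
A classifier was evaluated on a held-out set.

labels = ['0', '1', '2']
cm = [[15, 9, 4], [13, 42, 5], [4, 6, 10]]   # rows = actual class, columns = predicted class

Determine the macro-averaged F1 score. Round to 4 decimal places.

0.5769

Per-class F1 score (2·TP/(2·TP+FP+FN)):
  0: TP=15, FP=13+4=17, FN=9+4=13 → 30/60 = 0.50000
  1: TP=42, FP=9+6=15, FN=13+5=18 → 84/117 = 0.71795
  2: TP=10, FP=4+5=9, FN=4+6=10 → 20/39 = 0.51282
Macro-F1 score = mean = (0.50000 + 0.71795 + 0.51282) / 3 = 0.5769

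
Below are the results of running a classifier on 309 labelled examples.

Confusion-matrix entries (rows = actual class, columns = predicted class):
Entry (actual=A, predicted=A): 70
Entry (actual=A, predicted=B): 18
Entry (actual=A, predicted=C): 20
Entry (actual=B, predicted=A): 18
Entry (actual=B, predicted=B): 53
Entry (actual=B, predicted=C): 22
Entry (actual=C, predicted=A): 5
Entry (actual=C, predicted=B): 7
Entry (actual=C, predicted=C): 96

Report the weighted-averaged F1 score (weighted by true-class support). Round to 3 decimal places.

Per-class F1 score (2·TP/(2·TP+FP+FN)):
  A: TP=70, FP=18+5=23, FN=18+20=38 → 140/201 = 0.6965
  B: TP=53, FP=18+7=25, FN=18+22=40 → 106/171 = 0.6199
  C: TP=96, FP=20+22=42, FN=5+7=12 → 192/246 = 0.7805
Weighted-F1 score = Σ (supportᵢ/N)·F1 scoreᵢ with N=309: (108/309)·0.6965 + (93/309)·0.6199 + (108/309)·0.7805 = 0.703

0.703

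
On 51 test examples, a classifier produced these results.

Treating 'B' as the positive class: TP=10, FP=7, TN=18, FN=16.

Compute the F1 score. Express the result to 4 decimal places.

0.4651

Precision = TP/(TP+FP) = 10/17 = 0.5882
Recall = TP/(TP+FN) = 10/26 = 0.3846
F1 = 2·TP/(2·TP+FP+FN) = 20/43 = 0.4651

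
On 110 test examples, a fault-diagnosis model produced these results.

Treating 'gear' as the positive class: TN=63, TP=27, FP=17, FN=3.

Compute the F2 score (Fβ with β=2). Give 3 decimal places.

0.823

Fβ = (1+β²)·TP / ((1+β²)·TP + β²·FN + FP), with β²=4
= 5·27 / (5·27 + 4·3 + 17) = 0.823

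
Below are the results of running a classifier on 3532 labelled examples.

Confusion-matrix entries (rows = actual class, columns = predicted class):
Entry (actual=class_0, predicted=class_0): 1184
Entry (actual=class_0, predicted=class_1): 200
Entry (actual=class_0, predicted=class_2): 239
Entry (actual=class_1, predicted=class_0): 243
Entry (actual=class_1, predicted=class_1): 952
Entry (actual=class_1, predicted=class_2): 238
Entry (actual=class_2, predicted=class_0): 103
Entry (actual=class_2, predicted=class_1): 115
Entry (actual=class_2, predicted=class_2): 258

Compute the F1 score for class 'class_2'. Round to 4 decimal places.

0.4261

Treat 'class_2' as positive and all other classes as negative.
F1 score = 2·TP/(2·TP+FP+FN).
class_2: TP=258, FP=239+238=477, FN=103+115=218 → 516/1211 = 0.42609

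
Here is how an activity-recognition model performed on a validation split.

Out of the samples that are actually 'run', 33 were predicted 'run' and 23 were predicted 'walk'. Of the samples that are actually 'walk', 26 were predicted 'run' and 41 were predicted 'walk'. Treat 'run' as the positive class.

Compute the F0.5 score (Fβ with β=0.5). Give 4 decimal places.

Fβ = (1+β²)·TP / ((1+β²)·TP + β²·FN + FP), with β²=1/4
= 1.25·33 / (1.25·33 + 0.25·23 + 26) = 0.5651

0.5651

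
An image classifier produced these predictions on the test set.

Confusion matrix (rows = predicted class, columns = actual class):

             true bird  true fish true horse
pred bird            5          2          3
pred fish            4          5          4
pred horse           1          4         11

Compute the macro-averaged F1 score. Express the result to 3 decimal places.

Per-class F1 score (2·TP/(2·TP+FP+FN)):
  bird: TP=5, FP=2+3=5, FN=4+1=5 → 10/20 = 0.5000
  fish: TP=5, FP=4+4=8, FN=2+4=6 → 10/24 = 0.4167
  horse: TP=11, FP=1+4=5, FN=3+4=7 → 22/34 = 0.6471
Macro-F1 score = mean = (0.5000 + 0.4167 + 0.6471) / 3 = 0.521

0.521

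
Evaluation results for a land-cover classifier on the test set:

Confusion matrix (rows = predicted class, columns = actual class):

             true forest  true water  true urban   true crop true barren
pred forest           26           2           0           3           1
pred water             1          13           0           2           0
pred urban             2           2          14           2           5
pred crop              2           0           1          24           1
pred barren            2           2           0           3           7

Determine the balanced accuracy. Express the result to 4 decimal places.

0.7223

Balanced accuracy = mean of per-class recall.
  forest: recall = 26/33 = 0.78788
  water: recall = 13/19 = 0.68421
  urban: recall = 14/15 = 0.93333
  crop: recall = 24/34 = 0.70588
  barren: recall = 7/14 = 0.50000
Mean = (0.78788 + 0.68421 + 0.93333 + 0.70588 + 0.50000) / 5 = 0.7223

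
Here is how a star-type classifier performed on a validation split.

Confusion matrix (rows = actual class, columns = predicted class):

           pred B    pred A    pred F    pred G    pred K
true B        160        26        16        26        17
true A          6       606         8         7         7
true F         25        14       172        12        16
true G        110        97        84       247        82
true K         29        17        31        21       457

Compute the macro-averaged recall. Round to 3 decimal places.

0.710

Per-class recall (TP/(TP+FN)):
  B: TP=160, FN=26+16+26+17=85 → 160/245 = 0.6531
  A: TP=606, FN=6+8+7+7=28 → 606/634 = 0.9558
  F: TP=172, FN=25+14+12+16=67 → 172/239 = 0.7197
  G: TP=247, FN=110+97+84+82=373 → 247/620 = 0.3984
  K: TP=457, FN=29+17+31+21=98 → 457/555 = 0.8234
Macro-recall = mean = (0.6531 + 0.9558 + 0.7197 + 0.3984 + 0.8234) / 5 = 0.710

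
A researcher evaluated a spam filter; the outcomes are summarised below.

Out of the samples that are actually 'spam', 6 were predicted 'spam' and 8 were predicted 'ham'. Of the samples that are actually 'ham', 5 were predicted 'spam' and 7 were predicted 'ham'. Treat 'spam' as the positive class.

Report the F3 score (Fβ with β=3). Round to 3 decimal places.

Fβ = (1+β²)·TP / ((1+β²)·TP + β²·FN + FP), with β²=9
= 10·6 / (10·6 + 9·8 + 5) = 0.438

0.438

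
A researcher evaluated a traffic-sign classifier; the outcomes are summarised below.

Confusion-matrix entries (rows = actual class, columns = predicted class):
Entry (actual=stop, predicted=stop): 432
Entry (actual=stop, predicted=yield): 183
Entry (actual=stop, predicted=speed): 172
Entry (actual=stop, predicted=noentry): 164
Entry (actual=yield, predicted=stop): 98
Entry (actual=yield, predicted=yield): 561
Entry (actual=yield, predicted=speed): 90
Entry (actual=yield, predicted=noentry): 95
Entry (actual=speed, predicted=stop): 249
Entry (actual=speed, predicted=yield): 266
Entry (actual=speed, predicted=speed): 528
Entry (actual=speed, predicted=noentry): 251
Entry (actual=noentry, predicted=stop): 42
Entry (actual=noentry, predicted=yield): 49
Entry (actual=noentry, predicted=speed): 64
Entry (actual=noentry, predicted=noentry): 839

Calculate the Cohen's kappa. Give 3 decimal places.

Observed agreement pₒ = trace/N = 2360/4083 = 0.5780
Expected agreement pₑ = Σ (rowᵢ·colᵢ)/N² = (951·821 + 844·1059 + 1294·854 + 994·1349)/4083² = 0.2472
κ = (pₒ − pₑ)/(1 − pₑ) = (0.5780 − 0.2472)/(1 − 0.2472) = 0.439

0.439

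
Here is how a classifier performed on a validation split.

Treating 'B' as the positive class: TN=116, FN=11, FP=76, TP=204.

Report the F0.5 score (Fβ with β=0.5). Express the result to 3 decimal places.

0.764

Fβ = (1+β²)·TP / ((1+β²)·TP + β²·FN + FP), with β²=1/4
= 1.25·204 / (1.25·204 + 0.25·11 + 76) = 0.764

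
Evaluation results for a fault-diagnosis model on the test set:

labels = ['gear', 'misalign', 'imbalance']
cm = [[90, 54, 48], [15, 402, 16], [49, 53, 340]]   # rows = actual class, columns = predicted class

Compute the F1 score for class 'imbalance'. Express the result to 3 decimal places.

F1 score = 2·TP/(2·TP+FP+FN).
imbalance: TP=340, FP=48+16=64, FN=49+53=102 → 680/846 = 0.8038

0.804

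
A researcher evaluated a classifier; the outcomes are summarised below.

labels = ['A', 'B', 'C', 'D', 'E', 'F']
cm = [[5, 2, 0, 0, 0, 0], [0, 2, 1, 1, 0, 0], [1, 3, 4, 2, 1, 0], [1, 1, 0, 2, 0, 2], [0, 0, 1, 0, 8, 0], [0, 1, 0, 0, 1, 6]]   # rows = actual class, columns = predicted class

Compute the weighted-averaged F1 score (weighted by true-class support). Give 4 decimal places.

Per-class F1 score (2·TP/(2·TP+FP+FN)):
  A: TP=5, FP=0+1+1+0+0=2, FN=2+0+0+0+0=2 → 10/14 = 0.71429
  B: TP=2, FP=2+3+1+0+1=7, FN=0+1+1+0+0=2 → 4/13 = 0.30769
  C: TP=4, FP=0+1+0+1+0=2, FN=1+3+2+1+0=7 → 8/17 = 0.47059
  D: TP=2, FP=0+1+2+0+0=3, FN=1+1+0+0+2=4 → 4/11 = 0.36364
  E: TP=8, FP=0+0+1+0+1=2, FN=0+0+1+0+0=1 → 16/19 = 0.84211
  F: TP=6, FP=0+0+0+2+0=2, FN=0+1+0+0+1=2 → 12/16 = 0.75000
Weighted-F1 score = Σ (supportᵢ/N)·F1 scoreᵢ with N=45: (7/45)·0.71429 + (4/45)·0.30769 + (11/45)·0.47059 + (6/45)·0.36364 + (9/45)·0.84211 + (8/45)·0.75000 = 0.6037

0.6037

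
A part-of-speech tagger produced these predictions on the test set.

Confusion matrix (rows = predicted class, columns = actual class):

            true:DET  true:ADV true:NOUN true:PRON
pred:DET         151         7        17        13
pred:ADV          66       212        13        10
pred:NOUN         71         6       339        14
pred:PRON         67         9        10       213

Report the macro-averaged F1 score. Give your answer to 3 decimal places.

0.741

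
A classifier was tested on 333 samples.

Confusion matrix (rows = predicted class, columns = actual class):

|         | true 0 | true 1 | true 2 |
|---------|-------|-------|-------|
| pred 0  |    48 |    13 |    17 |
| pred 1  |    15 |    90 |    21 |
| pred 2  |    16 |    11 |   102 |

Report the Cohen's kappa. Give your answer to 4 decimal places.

0.5717

Observed agreement pₒ = trace/N = 240/333 = 0.72072
Expected agreement pₑ = Σ (rowᵢ·colᵢ)/N² = (79·78 + 114·126 + 140·129)/333² = 0.34797
κ = (pₒ − pₑ)/(1 − pₑ) = (0.72072 − 0.34797)/(1 − 0.34797) = 0.5717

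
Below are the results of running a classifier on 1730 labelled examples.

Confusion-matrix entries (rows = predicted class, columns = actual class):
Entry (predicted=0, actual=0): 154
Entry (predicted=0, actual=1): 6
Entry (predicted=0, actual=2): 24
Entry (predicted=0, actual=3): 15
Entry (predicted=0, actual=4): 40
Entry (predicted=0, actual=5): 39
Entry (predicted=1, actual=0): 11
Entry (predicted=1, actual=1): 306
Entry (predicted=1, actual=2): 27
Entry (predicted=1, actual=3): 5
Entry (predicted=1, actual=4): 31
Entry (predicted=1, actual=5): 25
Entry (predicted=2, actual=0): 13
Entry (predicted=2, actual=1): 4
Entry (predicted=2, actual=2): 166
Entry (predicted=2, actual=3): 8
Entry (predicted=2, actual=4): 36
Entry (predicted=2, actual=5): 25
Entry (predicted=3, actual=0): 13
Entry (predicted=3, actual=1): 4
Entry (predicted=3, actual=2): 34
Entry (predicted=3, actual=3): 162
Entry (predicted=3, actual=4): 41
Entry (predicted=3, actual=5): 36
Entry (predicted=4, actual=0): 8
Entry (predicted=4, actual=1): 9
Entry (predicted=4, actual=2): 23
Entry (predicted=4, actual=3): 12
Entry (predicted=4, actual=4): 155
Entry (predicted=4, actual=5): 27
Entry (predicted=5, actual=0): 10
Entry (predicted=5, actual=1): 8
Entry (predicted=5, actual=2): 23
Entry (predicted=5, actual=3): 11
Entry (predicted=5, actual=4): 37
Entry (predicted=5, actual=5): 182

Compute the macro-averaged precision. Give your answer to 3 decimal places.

Per-class precision (TP/(TP+FP)):
  0: TP=154, FP=6+24+15+40+39=124 → 154/278 = 0.5540
  1: TP=306, FP=11+27+5+31+25=99 → 306/405 = 0.7556
  2: TP=166, FP=13+4+8+36+25=86 → 166/252 = 0.6587
  3: TP=162, FP=13+4+34+41+36=128 → 162/290 = 0.5586
  4: TP=155, FP=8+9+23+12+27=79 → 155/234 = 0.6624
  5: TP=182, FP=10+8+23+11+37=89 → 182/271 = 0.6716
Macro-precision = mean = (0.5540 + 0.7556 + 0.6587 + 0.5586 + 0.6624 + 0.6716) / 6 = 0.643

0.643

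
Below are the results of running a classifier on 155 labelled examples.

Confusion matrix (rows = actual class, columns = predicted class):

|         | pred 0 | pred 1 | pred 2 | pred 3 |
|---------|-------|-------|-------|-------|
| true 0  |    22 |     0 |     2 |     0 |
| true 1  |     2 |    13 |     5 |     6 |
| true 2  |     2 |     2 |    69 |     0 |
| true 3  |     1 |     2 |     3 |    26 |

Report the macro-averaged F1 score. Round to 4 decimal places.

0.7969

Per-class F1 score (2·TP/(2·TP+FP+FN)):
  0: TP=22, FP=2+2+1=5, FN=0+2+0=2 → 44/51 = 0.86275
  1: TP=13, FP=0+2+2=4, FN=2+5+6=13 → 26/43 = 0.60465
  2: TP=69, FP=2+5+3=10, FN=2+2+0=4 → 138/152 = 0.90789
  3: TP=26, FP=0+6+0=6, FN=1+2+3=6 → 52/64 = 0.81250
Macro-F1 score = mean = (0.86275 + 0.60465 + 0.90789 + 0.81250) / 4 = 0.7969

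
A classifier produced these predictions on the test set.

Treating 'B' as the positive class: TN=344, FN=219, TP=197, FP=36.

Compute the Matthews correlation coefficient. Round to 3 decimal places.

MCC = (TP·TN − FP·FN) / √((TP+FP)(TP+FN)(TN+FP)(TN+FN))
Numerator = 197·344 − 36·219 = 59884
Denominator = √(233·416·380·563) = √20736776320 = 144002.6955
MCC = 59884 / 144002.6955 = 0.416

0.416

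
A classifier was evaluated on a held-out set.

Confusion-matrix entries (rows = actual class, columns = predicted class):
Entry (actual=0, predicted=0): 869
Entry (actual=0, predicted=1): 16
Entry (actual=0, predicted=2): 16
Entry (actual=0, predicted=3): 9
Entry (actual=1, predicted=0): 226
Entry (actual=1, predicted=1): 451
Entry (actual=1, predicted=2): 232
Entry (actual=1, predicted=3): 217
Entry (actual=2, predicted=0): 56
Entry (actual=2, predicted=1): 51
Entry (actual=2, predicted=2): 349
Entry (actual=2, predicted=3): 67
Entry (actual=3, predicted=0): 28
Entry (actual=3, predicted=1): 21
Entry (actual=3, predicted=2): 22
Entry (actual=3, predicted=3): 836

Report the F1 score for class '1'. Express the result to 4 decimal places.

0.5417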